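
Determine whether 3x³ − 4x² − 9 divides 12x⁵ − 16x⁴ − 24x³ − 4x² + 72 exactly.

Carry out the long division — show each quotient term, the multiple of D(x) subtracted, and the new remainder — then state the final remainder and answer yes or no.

R(x) = 0, so D(x) is a factor of P(x). yes

Step 1: lead(12x⁵ − 16x⁴ − 24x³ − 4x² + 72) ÷ lead(D) = 12x⁵ ÷ 3x³ = 4x². Subtract (4x²)·D = 12x⁵ − 16x⁴ − 36x². Remainder: −24x³ + 32x² + 72.
Step 2: lead(−24x³ + 32x² + 72) ÷ lead(D) = −24x³ ÷ 3x³ = −8. Subtract (−8)·D = −24x³ + 32x² + 72. Remainder: 0.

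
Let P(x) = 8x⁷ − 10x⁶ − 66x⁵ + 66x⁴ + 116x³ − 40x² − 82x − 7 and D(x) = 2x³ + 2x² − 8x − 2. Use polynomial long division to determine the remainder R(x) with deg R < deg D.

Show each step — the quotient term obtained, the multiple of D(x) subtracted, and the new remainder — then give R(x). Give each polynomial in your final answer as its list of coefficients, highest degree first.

R = [9]

Step 1: lead(8x⁷ − 10x⁶ − 66x⁵ + 66x⁴ + 116x³ − 40x² − 82x − 7) ÷ lead(D) = 8x⁷ ÷ 2x³ = 4x⁴. Subtract (4x⁴)·D = 8x⁷ + 8x⁶ − 32x⁵ − 8x⁴. Remainder: −18x⁶ − 34x⁵ + 74x⁴ + 116x³ − 40x² − 82x − 7.
Step 2: lead(−18x⁶ − 34x⁵ + 74x⁴ + 116x³ − 40x² − 82x − 7) ÷ lead(D) = −18x⁶ ÷ 2x³ = −9x³. Subtract (−9x³)·D = −18x⁶ − 18x⁵ + 72x⁴ + 18x³. Remainder: −16x⁵ + 2x⁴ + 98x³ − 40x² − 82x − 7.
Step 3: lead(−16x⁵ + 2x⁴ + 98x³ − 40x² − 82x − 7) ÷ lead(D) = −16x⁵ ÷ 2x³ = −8x². Subtract (−8x²)·D = −16x⁵ − 16x⁴ + 64x³ + 16x². Remainder: 18x⁴ + 34x³ − 56x² − 82x − 7.
Step 4: lead(18x⁴ + 34x³ − 56x² − 82x − 7) ÷ lead(D) = 18x⁴ ÷ 2x³ = 9x. Subtract (9x)·D = 18x⁴ + 18x³ − 72x² − 18x. Remainder: 16x³ + 16x² − 64x − 7.
Step 5: lead(16x³ + 16x² − 64x − 7) ÷ lead(D) = 16x³ ÷ 2x³ = 8. Subtract (8)·D = 16x³ + 16x² − 64x − 16. Remainder: 9.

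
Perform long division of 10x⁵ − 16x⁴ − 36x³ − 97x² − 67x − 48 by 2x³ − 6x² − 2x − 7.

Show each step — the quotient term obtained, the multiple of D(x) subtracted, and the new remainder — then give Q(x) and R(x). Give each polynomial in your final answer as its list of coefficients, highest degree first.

Q = [5, 7, 8]; R = [-2, 8]

Step 1: lead(10x⁵ − 16x⁴ − 36x³ − 97x² − 67x − 48) ÷ lead(D) = 10x⁵ ÷ 2x³ = 5x². Subtract (5x²)·D = 10x⁵ − 30x⁴ − 10x³ − 35x². Remainder: 14x⁴ − 26x³ − 62x² − 67x − 48.
Step 2: lead(14x⁴ − 26x³ − 62x² − 67x − 48) ÷ lead(D) = 14x⁴ ÷ 2x³ = 7x. Subtract (7x)·D = 14x⁴ − 42x³ − 14x² − 49x. Remainder: 16x³ − 48x² − 18x − 48.
Step 3: lead(16x³ − 48x² − 18x − 48) ÷ lead(D) = 16x³ ÷ 2x³ = 8. Subtract (8)·D = 16x³ − 48x² − 16x − 56. Remainder: −2x + 8.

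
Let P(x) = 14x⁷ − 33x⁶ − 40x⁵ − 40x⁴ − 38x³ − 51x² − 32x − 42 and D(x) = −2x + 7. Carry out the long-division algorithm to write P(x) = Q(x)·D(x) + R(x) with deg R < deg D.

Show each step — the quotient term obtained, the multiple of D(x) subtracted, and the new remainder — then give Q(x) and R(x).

Q(x) = −7x⁶ − 8x⁵ − 8x⁴ − 8x³ − 9x² − 6x − 5; R(x) = −7

Step 1: lead(14x⁷ − 33x⁶ − 40x⁵ − 40x⁴ − 38x³ − 51x² − 32x − 42) ÷ lead(D) = 14x⁷ ÷ −2x = −7x⁶. Subtract (−7x⁶)·D = 14x⁷ − 49x⁶. Remainder: 16x⁶ − 40x⁵ − 40x⁴ − 38x³ − 51x² − 32x − 42.
Step 2: lead(16x⁶ − 40x⁵ − 40x⁴ − 38x³ − 51x² − 32x − 42) ÷ lead(D) = 16x⁶ ÷ −2x = −8x⁵. Subtract (−8x⁵)·D = 16x⁶ − 56x⁵. Remainder: 16x⁵ − 40x⁴ − 38x³ − 51x² − 32x − 42.
Step 3: lead(16x⁵ − 40x⁴ − 38x³ − 51x² − 32x − 42) ÷ lead(D) = 16x⁵ ÷ −2x = −8x⁴. Subtract (−8x⁴)·D = 16x⁵ − 56x⁴. Remainder: 16x⁴ − 38x³ − 51x² − 32x − 42.
Step 4: lead(16x⁴ − 38x³ − 51x² − 32x − 42) ÷ lead(D) = 16x⁴ ÷ −2x = −8x³. Subtract (−8x³)·D = 16x⁴ − 56x³. Remainder: 18x³ − 51x² − 32x − 42.
Step 5: lead(18x³ − 51x² − 32x − 42) ÷ lead(D) = 18x³ ÷ −2x = −9x². Subtract (−9x²)·D = 18x³ − 63x². Remainder: 12x² − 32x − 42.
Step 6: lead(12x² − 32x − 42) ÷ lead(D) = 12x² ÷ −2x = −6x. Subtract (−6x)·D = 12x² − 42x. Remainder: 10x − 42.
Step 7: lead(10x − 42) ÷ lead(D) = 10x ÷ −2x = −5. Subtract (−5)·D = 10x − 35. Remainder: −7.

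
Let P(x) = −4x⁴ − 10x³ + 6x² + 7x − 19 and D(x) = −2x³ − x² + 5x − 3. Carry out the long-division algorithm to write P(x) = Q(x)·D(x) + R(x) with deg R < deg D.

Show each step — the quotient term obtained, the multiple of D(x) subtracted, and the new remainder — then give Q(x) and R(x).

Q(x) = 2x + 4; R(x) = −7x − 7

Step 1: lead(−4x⁴ − 10x³ + 6x² + 7x − 19) ÷ lead(D) = −4x⁴ ÷ −2x³ = 2x. Subtract (2x)·D = −4x⁴ − 2x³ + 10x² − 6x. Remainder: −8x³ − 4x² + 13x − 19.
Step 2: lead(−8x³ − 4x² + 13x − 19) ÷ lead(D) = −8x³ ÷ −2x³ = 4. Subtract (4)·D = −8x³ − 4x² + 20x − 12. Remainder: −7x − 7.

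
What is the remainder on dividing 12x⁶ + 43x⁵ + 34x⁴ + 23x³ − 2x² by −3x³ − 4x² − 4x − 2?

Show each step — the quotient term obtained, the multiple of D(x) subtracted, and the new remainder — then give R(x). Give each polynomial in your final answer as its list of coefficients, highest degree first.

R = [8, -2]

Step 1: lead(12x⁶ + 43x⁵ + 34x⁴ + 23x³ − 2x²) ÷ lead(D) = 12x⁶ ÷ −3x³ = −4x³. Subtract (−4x³)·D = 12x⁶ + 16x⁵ + 16x⁴ + 8x³. Remainder: 27x⁵ + 18x⁴ + 15x³ − 2x².
Step 2: lead(27x⁵ + 18x⁴ + 15x³ − 2x²) ÷ lead(D) = 27x⁵ ÷ −3x³ = −9x². Subtract (−9x²)·D = 27x⁵ + 36x⁴ + 36x³ + 18x². Remainder: −18x⁴ − 21x³ − 20x².
Step 3: lead(−18x⁴ − 21x³ − 20x²) ÷ lead(D) = −18x⁴ ÷ −3x³ = 6x. Subtract (6x)·D = −18x⁴ − 24x³ − 24x² − 12x. Remainder: 3x³ + 4x² + 12x.
Step 4: lead(3x³ + 4x² + 12x) ÷ lead(D) = 3x³ ÷ −3x³ = −1. Subtract (−1)·D = 3x³ + 4x² + 4x + 2. Remainder: 8x − 2.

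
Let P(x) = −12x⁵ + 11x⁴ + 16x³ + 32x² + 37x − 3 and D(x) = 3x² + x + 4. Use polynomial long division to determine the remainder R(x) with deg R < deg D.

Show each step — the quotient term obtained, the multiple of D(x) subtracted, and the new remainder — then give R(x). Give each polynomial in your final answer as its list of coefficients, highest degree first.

R = [-7]

Step 1: lead(−12x⁵ + 11x⁴ + 16x³ + 32x² + 37x − 3) ÷ lead(D) = −12x⁵ ÷ 3x² = −4x³. Subtract (−4x³)·D = −12x⁵ − 4x⁴ − 16x³. Remainder: 15x⁴ + 32x³ + 32x² + 37x − 3.
Step 2: lead(15x⁴ + 32x³ + 32x² + 37x − 3) ÷ lead(D) = 15x⁴ ÷ 3x² = 5x². Subtract (5x²)·D = 15x⁴ + 5x³ + 20x². Remainder: 27x³ + 12x² + 37x − 3.
Step 3: lead(27x³ + 12x² + 37x − 3) ÷ lead(D) = 27x³ ÷ 3x² = 9x. Subtract (9x)·D = 27x³ + 9x² + 36x. Remainder: 3x² + x − 3.
Step 4: lead(3x² + x − 3) ÷ lead(D) = 3x² ÷ 3x² = 1. Subtract (1)·D = 3x² + x + 4. Remainder: −7.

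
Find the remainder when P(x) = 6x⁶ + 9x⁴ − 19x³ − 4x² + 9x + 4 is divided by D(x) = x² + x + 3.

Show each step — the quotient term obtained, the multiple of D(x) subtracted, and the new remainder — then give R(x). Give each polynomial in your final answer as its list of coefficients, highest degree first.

R = [-5]

Step 1: lead(6x⁶ + 9x⁴ − 19x³ − 4x² + 9x + 4) ÷ lead(D) = 6x⁶ ÷ x² = 6x⁴. Subtract (6x⁴)·D = 6x⁶ + 6x⁵ + 18x⁴. Remainder: −6x⁵ − 9x⁴ − 19x³ − 4x² + 9x + 4.
Step 2: lead(−6x⁵ − 9x⁴ − 19x³ − 4x² + 9x + 4) ÷ lead(D) = −6x⁵ ÷ x² = −6x³. Subtract (−6x³)·D = −6x⁵ − 6x⁴ − 18x³. Remainder: −3x⁴ − x³ − 4x² + 9x + 4.
Step 3: lead(−3x⁴ − x³ − 4x² + 9x + 4) ÷ lead(D) = −3x⁴ ÷ x² = −3x². Subtract (−3x²)·D = −3x⁴ − 3x³ − 9x². Remainder: 2x³ + 5x² + 9x + 4.
Step 4: lead(2x³ + 5x² + 9x + 4) ÷ lead(D) = 2x³ ÷ x² = 2x. Subtract (2x)·D = 2x³ + 2x² + 6x. Remainder: 3x² + 3x + 4.
Step 5: lead(3x² + 3x + 4) ÷ lead(D) = 3x² ÷ x² = 3. Subtract (3)·D = 3x² + 3x + 9. Remainder: −5.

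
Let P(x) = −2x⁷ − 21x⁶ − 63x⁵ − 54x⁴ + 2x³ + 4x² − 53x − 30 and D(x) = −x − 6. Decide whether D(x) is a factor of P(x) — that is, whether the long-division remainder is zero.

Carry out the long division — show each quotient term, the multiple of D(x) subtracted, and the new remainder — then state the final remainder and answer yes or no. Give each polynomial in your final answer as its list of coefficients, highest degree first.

R = [0], so D(x) is a factor of P(x). yes

Step 1: lead(−2x⁷ − 21x⁶ − 63x⁵ − 54x⁴ + 2x³ + 4x² − 53x − 30) ÷ lead(D) = −2x⁷ ÷ −x = 2x⁶. Subtract (2x⁶)·D = −2x⁷ − 12x⁶. Remainder: −9x⁶ − 63x⁵ − 54x⁴ + 2x³ + 4x² − 53x − 30.
Step 2: lead(−9x⁶ − 63x⁵ − 54x⁴ + 2x³ + 4x² − 53x − 30) ÷ lead(D) = −9x⁶ ÷ −x = 9x⁵. Subtract (9x⁵)·D = −9x⁶ − 54x⁵. Remainder: −9x⁵ − 54x⁴ + 2x³ + 4x² − 53x − 30.
Step 3: lead(−9x⁵ − 54x⁴ + 2x³ + 4x² − 53x − 30) ÷ lead(D) = −9x⁵ ÷ −x = 9x⁴. Subtract (9x⁴)·D = −9x⁵ − 54x⁴. Remainder: 2x³ + 4x² − 53x − 30.
Step 4: lead(2x³ + 4x² − 53x − 30) ÷ lead(D) = 2x³ ÷ −x = −2x². Subtract (−2x²)·D = 2x³ + 12x². Remainder: −8x² − 53x − 30.
Step 5: lead(−8x² − 53x − 30) ÷ lead(D) = −8x² ÷ −x = 8x. Subtract (8x)·D = −8x² − 48x. Remainder: −5x − 30.
Step 6: lead(−5x − 30) ÷ lead(D) = −5x ÷ −x = 5. Subtract (5)·D = −5x − 30. Remainder: 0.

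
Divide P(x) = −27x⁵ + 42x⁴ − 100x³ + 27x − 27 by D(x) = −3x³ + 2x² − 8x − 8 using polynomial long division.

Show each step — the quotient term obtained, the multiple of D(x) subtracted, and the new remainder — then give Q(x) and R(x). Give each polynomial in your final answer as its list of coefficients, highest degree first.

Q = [9, -8, 4]; R = [-5, 5]

Step 1: lead(−27x⁵ + 42x⁴ − 100x³ + 27x − 27) ÷ lead(D) = −27x⁵ ÷ −3x³ = 9x². Subtract (9x²)·D = −27x⁵ + 18x⁴ − 72x³ − 72x². Remainder: 24x⁴ − 28x³ + 72x² + 27x − 27.
Step 2: lead(24x⁴ − 28x³ + 72x² + 27x − 27) ÷ lead(D) = 24x⁴ ÷ −3x³ = −8x. Subtract (−8x)·D = 24x⁴ − 16x³ + 64x² + 64x. Remainder: −12x³ + 8x² − 37x − 27.
Step 3: lead(−12x³ + 8x² − 37x − 27) ÷ lead(D) = −12x³ ÷ −3x³ = 4. Subtract (4)·D = −12x³ + 8x² − 32x − 32. Remainder: −5x + 5.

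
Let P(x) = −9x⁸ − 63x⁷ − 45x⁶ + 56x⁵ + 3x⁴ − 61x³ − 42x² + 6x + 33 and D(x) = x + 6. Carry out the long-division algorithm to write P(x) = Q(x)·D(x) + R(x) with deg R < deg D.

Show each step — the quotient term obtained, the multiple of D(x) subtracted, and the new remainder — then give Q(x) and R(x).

Q(x) = −9x⁷ − 9x⁶ + 9x⁵ + 2x⁴ − 9x³ − 7x² + 6; R(x) = −3

Step 1: lead(−9x⁸ − 63x⁷ − 45x⁶ + 56x⁵ + 3x⁴ − 61x³ − 42x² + 6x + 33) ÷ lead(D) = −9x⁸ ÷ x = −9x⁷. Subtract (−9x⁷)·D = −9x⁸ − 54x⁷. Remainder: −9x⁷ − 45x⁶ + 56x⁵ + 3x⁴ − 61x³ − 42x² + 6x + 33.
Step 2: lead(−9x⁷ − 45x⁶ + 56x⁵ + 3x⁴ − 61x³ − 42x² + 6x + 33) ÷ lead(D) = −9x⁷ ÷ x = −9x⁶. Subtract (−9x⁶)·D = −9x⁷ − 54x⁶. Remainder: 9x⁶ + 56x⁵ + 3x⁴ − 61x³ − 42x² + 6x + 33.
Step 3: lead(9x⁶ + 56x⁵ + 3x⁴ − 61x³ − 42x² + 6x + 33) ÷ lead(D) = 9x⁶ ÷ x = 9x⁵. Subtract (9x⁵)·D = 9x⁶ + 54x⁵. Remainder: 2x⁵ + 3x⁴ − 61x³ − 42x² + 6x + 33.
Step 4: lead(2x⁵ + 3x⁴ − 61x³ − 42x² + 6x + 33) ÷ lead(D) = 2x⁵ ÷ x = 2x⁴. Subtract (2x⁴)·D = 2x⁵ + 12x⁴. Remainder: −9x⁴ − 61x³ − 42x² + 6x + 33.
Step 5: lead(−9x⁴ − 61x³ − 42x² + 6x + 33) ÷ lead(D) = −9x⁴ ÷ x = −9x³. Subtract (−9x³)·D = −9x⁴ − 54x³. Remainder: −7x³ − 42x² + 6x + 33.
Step 6: lead(−7x³ − 42x² + 6x + 33) ÷ lead(D) = −7x³ ÷ x = −7x². Subtract (−7x²)·D = −7x³ − 42x². Remainder: 6x + 33.
Step 7: lead(6x + 33) ÷ lead(D) = 6x ÷ x = 6. Subtract (6)·D = 6x + 36. Remainder: −3.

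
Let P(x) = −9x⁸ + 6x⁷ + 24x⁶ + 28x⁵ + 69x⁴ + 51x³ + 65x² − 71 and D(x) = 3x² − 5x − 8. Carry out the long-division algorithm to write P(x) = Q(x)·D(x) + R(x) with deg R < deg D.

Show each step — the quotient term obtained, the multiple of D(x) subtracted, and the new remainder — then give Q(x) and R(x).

Step 1: lead(−9x⁸ + 6x⁷ + 24x⁶ + 28x⁵ + 69x⁴ + 51x³ + 65x² − 71) ÷ lead(D) = −9x⁸ ÷ 3x² = −3x⁶. Subtract (−3x⁶)·D = −9x⁸ + 15x⁷ + 24x⁶. Remainder: −9x⁷ + 28x⁵ + 69x⁴ + 51x³ + 65x² − 71.
Step 2: lead(−9x⁷ + 28x⁵ + 69x⁴ + 51x³ + 65x² − 71) ÷ lead(D) = −9x⁷ ÷ 3x² = −3x⁵. Subtract (−3x⁵)·D = −9x⁷ + 15x⁶ + 24x⁵. Remainder: −15x⁶ + 4x⁵ + 69x⁴ + 51x³ + 65x² − 71.
Step 3: lead(−15x⁶ + 4x⁵ + 69x⁴ + 51x³ + 65x² − 71) ÷ lead(D) = −15x⁶ ÷ 3x² = −5x⁴. Subtract (−5x⁴)·D = −15x⁶ + 25x⁵ + 40x⁴. Remainder: −21x⁵ + 29x⁴ + 51x³ + 65x² − 71.
Step 4: lead(−21x⁵ + 29x⁴ + 51x³ + 65x² − 71) ÷ lead(D) = −21x⁵ ÷ 3x² = −7x³. Subtract (−7x³)·D = −21x⁵ + 35x⁴ + 56x³. Remainder: −6x⁴ − 5x³ + 65x² − 71.
Step 5: lead(−6x⁴ − 5x³ + 65x² − 71) ÷ lead(D) = −6x⁴ ÷ 3x² = −2x². Subtract (−2x²)·D = −6x⁴ + 10x³ + 16x². Remainder: −15x³ + 49x² − 71.
Step 6: lead(−15x³ + 49x² − 71) ÷ lead(D) = −15x³ ÷ 3x² = −5x. Subtract (−5x)·D = −15x³ + 25x² + 40x. Remainder: 24x² − 40x − 71.
Step 7: lead(24x² − 40x − 71) ÷ lead(D) = 24x² ÷ 3x² = 8. Subtract (8)·D = 24x² − 40x − 64. Remainder: −7.

Q(x) = −3x⁶ − 3x⁵ − 5x⁴ − 7x³ − 2x² − 5x + 8; R(x) = −7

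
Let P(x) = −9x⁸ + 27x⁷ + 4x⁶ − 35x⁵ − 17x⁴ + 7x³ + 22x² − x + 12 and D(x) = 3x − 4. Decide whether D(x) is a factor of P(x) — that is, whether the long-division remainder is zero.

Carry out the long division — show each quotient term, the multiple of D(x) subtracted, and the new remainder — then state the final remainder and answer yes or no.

Step 1: lead(−9x⁸ + 27x⁷ + 4x⁶ − 35x⁵ − 17x⁴ + 7x³ + 22x² − x + 12) ÷ lead(D) = −9x⁸ ÷ 3x = −3x⁷. Subtract (−3x⁷)·D = −9x⁸ + 12x⁷. Remainder: 15x⁷ + 4x⁶ − 35x⁵ − 17x⁴ + 7x³ + 22x² − x + 12.
Step 2: lead(15x⁷ + 4x⁶ − 35x⁵ − 17x⁴ + 7x³ + 22x² − x + 12) ÷ lead(D) = 15x⁷ ÷ 3x = 5x⁶. Subtract (5x⁶)·D = 15x⁷ − 20x⁶. Remainder: 24x⁶ − 35x⁵ − 17x⁴ + 7x³ + 22x² − x + 12.
Step 3: lead(24x⁶ − 35x⁵ − 17x⁴ + 7x³ + 22x² − x + 12) ÷ lead(D) = 24x⁶ ÷ 3x = 8x⁵. Subtract (8x⁵)·D = 24x⁶ − 32x⁵. Remainder: −3x⁵ − 17x⁴ + 7x³ + 22x² − x + 12.
Step 4: lead(−3x⁵ − 17x⁴ + 7x³ + 22x² − x + 12) ÷ lead(D) = −3x⁵ ÷ 3x = −x⁴. Subtract (−x⁴)·D = −3x⁵ + 4x⁴. Remainder: −21x⁴ + 7x³ + 22x² − x + 12.
Step 5: lead(−21x⁴ + 7x³ + 22x² − x + 12) ÷ lead(D) = −21x⁴ ÷ 3x = −7x³. Subtract (−7x³)·D = −21x⁴ + 28x³. Remainder: −21x³ + 22x² − x + 12.
Step 6: lead(−21x³ + 22x² − x + 12) ÷ lead(D) = −21x³ ÷ 3x = −7x². Subtract (−7x²)·D = −21x³ + 28x². Remainder: −6x² − x + 12.
Step 7: lead(−6x² − x + 12) ÷ lead(D) = −6x² ÷ 3x = −2x. Subtract (−2x)·D = −6x² + 8x. Remainder: −9x + 12.
Step 8: lead(−9x + 12) ÷ lead(D) = −9x ÷ 3x = −3. Subtract (−3)·D = −9x + 12. Remainder: 0.

R(x) = 0, so D(x) is a factor of P(x). yes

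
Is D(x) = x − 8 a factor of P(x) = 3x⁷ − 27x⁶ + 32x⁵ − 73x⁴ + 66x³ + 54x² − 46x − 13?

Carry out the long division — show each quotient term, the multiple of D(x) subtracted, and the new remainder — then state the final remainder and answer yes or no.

R(x) = 3, so D(x) is not a factor of P(x). no

Step 1: lead(3x⁷ − 27x⁶ + 32x⁵ − 73x⁴ + 66x³ + 54x² − 46x − 13) ÷ lead(D) = 3x⁷ ÷ x = 3x⁶. Subtract (3x⁶)·D = 3x⁷ − 24x⁶. Remainder: −3x⁶ + 32x⁵ − 73x⁴ + 66x³ + 54x² − 46x − 13.
Step 2: lead(−3x⁶ + 32x⁵ − 73x⁴ + 66x³ + 54x² − 46x − 13) ÷ lead(D) = −3x⁶ ÷ x = −3x⁵. Subtract (−3x⁵)·D = −3x⁶ + 24x⁵. Remainder: 8x⁵ − 73x⁴ + 66x³ + 54x² − 46x − 13.
Step 3: lead(8x⁵ − 73x⁴ + 66x³ + 54x² − 46x − 13) ÷ lead(D) = 8x⁵ ÷ x = 8x⁴. Subtract (8x⁴)·D = 8x⁵ − 64x⁴. Remainder: −9x⁴ + 66x³ + 54x² − 46x − 13.
Step 4: lead(−9x⁴ + 66x³ + 54x² − 46x − 13) ÷ lead(D) = −9x⁴ ÷ x = −9x³. Subtract (−9x³)·D = −9x⁴ + 72x³. Remainder: −6x³ + 54x² − 46x − 13.
Step 5: lead(−6x³ + 54x² − 46x − 13) ÷ lead(D) = −6x³ ÷ x = −6x². Subtract (−6x²)·D = −6x³ + 48x². Remainder: 6x² − 46x − 13.
Step 6: lead(6x² − 46x − 13) ÷ lead(D) = 6x² ÷ x = 6x. Subtract (6x)·D = 6x² − 48x. Remainder: 2x − 13.
Step 7: lead(2x − 13) ÷ lead(D) = 2x ÷ x = 2. Subtract (2)·D = 2x − 16. Remainder: 3.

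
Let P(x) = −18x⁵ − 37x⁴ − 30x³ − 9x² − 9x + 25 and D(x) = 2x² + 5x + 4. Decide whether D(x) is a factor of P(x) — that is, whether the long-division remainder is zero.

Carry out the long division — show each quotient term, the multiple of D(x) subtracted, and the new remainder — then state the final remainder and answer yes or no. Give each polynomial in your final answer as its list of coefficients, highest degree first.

Step 1: lead(−18x⁵ − 37x⁴ − 30x³ − 9x² − 9x + 25) ÷ lead(D) = −18x⁵ ÷ 2x² = −9x³. Subtract (−9x³)·D = −18x⁵ − 45x⁴ − 36x³. Remainder: 8x⁴ + 6x³ − 9x² − 9x + 25.
Step 2: lead(8x⁴ + 6x³ − 9x² − 9x + 25) ÷ lead(D) = 8x⁴ ÷ 2x² = 4x². Subtract (4x²)·D = 8x⁴ + 20x³ + 16x². Remainder: −14x³ − 25x² − 9x + 25.
Step 3: lead(−14x³ − 25x² − 9x + 25) ÷ lead(D) = −14x³ ÷ 2x² = −7x. Subtract (−7x)·D = −14x³ − 35x² − 28x. Remainder: 10x² + 19x + 25.
Step 4: lead(10x² + 19x + 25) ÷ lead(D) = 10x² ÷ 2x² = 5. Subtract (5)·D = 10x² + 25x + 20. Remainder: −6x + 5.

R = [-6, 5], so D(x) is not a factor of P(x). no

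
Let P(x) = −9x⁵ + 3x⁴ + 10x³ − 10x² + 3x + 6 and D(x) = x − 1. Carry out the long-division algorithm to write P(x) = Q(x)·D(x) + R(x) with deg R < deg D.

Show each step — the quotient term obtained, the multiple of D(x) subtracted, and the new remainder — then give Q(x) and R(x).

Q(x) = −9x⁴ − 6x³ + 4x² − 6x − 3; R(x) = 3

Step 1: lead(−9x⁵ + 3x⁴ + 10x³ − 10x² + 3x + 6) ÷ lead(D) = −9x⁵ ÷ x = −9x⁴. Subtract (−9x⁴)·D = −9x⁵ + 9x⁴. Remainder: −6x⁴ + 10x³ − 10x² + 3x + 6.
Step 2: lead(−6x⁴ + 10x³ − 10x² + 3x + 6) ÷ lead(D) = −6x⁴ ÷ x = −6x³. Subtract (−6x³)·D = −6x⁴ + 6x³. Remainder: 4x³ − 10x² + 3x + 6.
Step 3: lead(4x³ − 10x² + 3x + 6) ÷ lead(D) = 4x³ ÷ x = 4x². Subtract (4x²)·D = 4x³ − 4x². Remainder: −6x² + 3x + 6.
Step 4: lead(−6x² + 3x + 6) ÷ lead(D) = −6x² ÷ x = −6x. Subtract (−6x)·D = −6x² + 6x. Remainder: −3x + 6.
Step 5: lead(−3x + 6) ÷ lead(D) = −3x ÷ x = −3. Subtract (−3)·D = −3x + 3. Remainder: 3.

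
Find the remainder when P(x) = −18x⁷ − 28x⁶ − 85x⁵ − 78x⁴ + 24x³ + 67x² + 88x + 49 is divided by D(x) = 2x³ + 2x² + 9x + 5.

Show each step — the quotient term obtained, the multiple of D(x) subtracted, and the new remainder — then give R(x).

Step 1: lead(−18x⁷ − 28x⁶ − 85x⁵ − 78x⁴ + 24x³ + 67x² + 88x + 49) ÷ lead(D) = −18x⁷ ÷ 2x³ = −9x⁴. Subtract (−9x⁴)·D = −18x⁷ − 18x⁶ − 81x⁵ − 45x⁴. Remainder: −10x⁶ − 4x⁵ − 33x⁴ + 24x³ + 67x² + 88x + 49.
Step 2: lead(−10x⁶ − 4x⁵ − 33x⁴ + 24x³ + 67x² + 88x + 49) ÷ lead(D) = −10x⁶ ÷ 2x³ = −5x³. Subtract (−5x³)·D = −10x⁶ − 10x⁵ − 45x⁴ − 25x³. Remainder: 6x⁵ + 12x⁴ + 49x³ + 67x² + 88x + 49.
Step 3: lead(6x⁵ + 12x⁴ + 49x³ + 67x² + 88x + 49) ÷ lead(D) = 6x⁵ ÷ 2x³ = 3x². Subtract (3x²)·D = 6x⁵ + 6x⁴ + 27x³ + 15x². Remainder: 6x⁴ + 22x³ + 52x² + 88x + 49.
Step 4: lead(6x⁴ + 22x³ + 52x² + 88x + 49) ÷ lead(D) = 6x⁴ ÷ 2x³ = 3x. Subtract (3x)·D = 6x⁴ + 6x³ + 27x² + 15x. Remainder: 16x³ + 25x² + 73x + 49.
Step 5: lead(16x³ + 25x² + 73x + 49) ÷ lead(D) = 16x³ ÷ 2x³ = 8. Subtract (8)·D = 16x³ + 16x² + 72x + 40. Remainder: 9x² + x + 9.

R(x) = 9x² + x + 9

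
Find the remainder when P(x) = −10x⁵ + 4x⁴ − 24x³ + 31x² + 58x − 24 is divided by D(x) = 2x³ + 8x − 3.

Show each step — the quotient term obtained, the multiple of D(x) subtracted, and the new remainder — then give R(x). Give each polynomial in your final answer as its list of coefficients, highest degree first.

Step 1: lead(−10x⁵ + 4x⁴ − 24x³ + 31x² + 58x − 24) ÷ lead(D) = −10x⁵ ÷ 2x³ = −5x². Subtract (−5x²)·D = −10x⁵ − 40x³ + 15x². Remainder: 4x⁴ + 16x³ + 16x² + 58x − 24.
Step 2: lead(4x⁴ + 16x³ + 16x² + 58x − 24) ÷ lead(D) = 4x⁴ ÷ 2x³ = 2x. Subtract (2x)·D = 4x⁴ + 16x² − 6x. Remainder: 16x³ + 64x − 24.
Step 3: lead(16x³ + 64x − 24) ÷ lead(D) = 16x³ ÷ 2x³ = 8. Subtract (8)·D = 16x³ + 64x − 24. Remainder: 0.

R = [0]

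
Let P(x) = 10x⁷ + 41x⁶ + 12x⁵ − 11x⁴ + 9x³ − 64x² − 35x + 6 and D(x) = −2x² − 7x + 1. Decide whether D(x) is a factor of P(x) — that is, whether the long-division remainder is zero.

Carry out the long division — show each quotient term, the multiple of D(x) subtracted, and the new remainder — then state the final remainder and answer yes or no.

R(x) = 0, so D(x) is a factor of P(x). yes

Step 1: lead(10x⁷ + 41x⁶ + 12x⁵ − 11x⁴ + 9x³ − 64x² − 35x + 6) ÷ lead(D) = 10x⁷ ÷ −2x² = −5x⁵. Subtract (−5x⁵)·D = 10x⁷ + 35x⁶ − 5x⁵. Remainder: 6x⁶ + 17x⁵ − 11x⁴ + 9x³ − 64x² − 35x + 6.
Step 2: lead(6x⁶ + 17x⁵ − 11x⁴ + 9x³ − 64x² − 35x + 6) ÷ lead(D) = 6x⁶ ÷ −2x² = −3x⁴. Subtract (−3x⁴)·D = 6x⁶ + 21x⁵ − 3x⁴. Remainder: −4x⁵ − 8x⁴ + 9x³ − 64x² − 35x + 6.
Step 3: lead(−4x⁵ − 8x⁴ + 9x³ − 64x² − 35x + 6) ÷ lead(D) = −4x⁵ ÷ −2x² = 2x³. Subtract (2x³)·D = −4x⁵ − 14x⁴ + 2x³. Remainder: 6x⁴ + 7x³ − 64x² − 35x + 6.
Step 4: lead(6x⁴ + 7x³ − 64x² − 35x + 6) ÷ lead(D) = 6x⁴ ÷ −2x² = −3x². Subtract (−3x²)·D = 6x⁴ + 21x³ − 3x². Remainder: −14x³ − 61x² − 35x + 6.
Step 5: lead(−14x³ − 61x² − 35x + 6) ÷ lead(D) = −14x³ ÷ −2x² = 7x. Subtract (7x)·D = −14x³ − 49x² + 7x. Remainder: −12x² − 42x + 6.
Step 6: lead(−12x² − 42x + 6) ÷ lead(D) = −12x² ÷ −2x² = 6. Subtract (6)·D = −12x² − 42x + 6. Remainder: 0.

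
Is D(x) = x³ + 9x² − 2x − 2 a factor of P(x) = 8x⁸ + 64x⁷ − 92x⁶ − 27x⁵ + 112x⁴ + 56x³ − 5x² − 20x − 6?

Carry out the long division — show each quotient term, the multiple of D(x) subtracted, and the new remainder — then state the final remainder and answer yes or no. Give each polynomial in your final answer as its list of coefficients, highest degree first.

R = [0], so D(x) is a factor of P(x). yes

Step 1: lead(8x⁸ + 64x⁷ − 92x⁶ − 27x⁵ + 112x⁴ + 56x³ − 5x² − 20x − 6) ÷ lead(D) = 8x⁸ ÷ x³ = 8x⁵. Subtract (8x⁵)·D = 8x⁸ + 72x⁷ − 16x⁶ − 16x⁵. Remainder: −8x⁷ − 76x⁶ − 11x⁵ + 112x⁴ + 56x³ − 5x² − 20x − 6.
Step 2: lead(−8x⁷ − 76x⁶ − 11x⁵ + 112x⁴ + 56x³ − 5x² − 20x − 6) ÷ lead(D) = −8x⁷ ÷ x³ = −8x⁴. Subtract (−8x⁴)·D = −8x⁷ − 72x⁶ + 16x⁵ + 16x⁴. Remainder: −4x⁶ − 27x⁵ + 96x⁴ + 56x³ − 5x² − 20x − 6.
Step 3: lead(−4x⁶ − 27x⁵ + 96x⁴ + 56x³ − 5x² − 20x − 6) ÷ lead(D) = −4x⁶ ÷ x³ = −4x³. Subtract (−4x³)·D = −4x⁶ − 36x⁵ + 8x⁴ + 8x³. Remainder: 9x⁵ + 88x⁴ + 48x³ − 5x² − 20x − 6.
Step 4: lead(9x⁵ + 88x⁴ + 48x³ − 5x² − 20x − 6) ÷ lead(D) = 9x⁵ ÷ x³ = 9x². Subtract (9x²)·D = 9x⁵ + 81x⁴ − 18x³ − 18x². Remainder: 7x⁴ + 66x³ + 13x² − 20x − 6.
Step 5: lead(7x⁴ + 66x³ + 13x² − 20x − 6) ÷ lead(D) = 7x⁴ ÷ x³ = 7x. Subtract (7x)·D = 7x⁴ + 63x³ − 14x² − 14x. Remainder: 3x³ + 27x² − 6x − 6.
Step 6: lead(3x³ + 27x² − 6x − 6) ÷ lead(D) = 3x³ ÷ x³ = 3. Subtract (3)·D = 3x³ + 27x² − 6x − 6. Remainder: 0.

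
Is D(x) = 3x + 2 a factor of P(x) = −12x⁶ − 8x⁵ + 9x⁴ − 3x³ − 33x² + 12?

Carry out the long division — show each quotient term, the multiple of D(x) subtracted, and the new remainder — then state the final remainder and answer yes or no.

R(x) = 0, so D(x) is a factor of P(x). yes

Step 1: lead(−12x⁶ − 8x⁵ + 9x⁴ − 3x³ − 33x² + 12) ÷ lead(D) = −12x⁶ ÷ 3x = −4x⁵. Subtract (−4x⁵)·D = −12x⁶ − 8x⁵. Remainder: 9x⁴ − 3x³ − 33x² + 12.
Step 2: lead(9x⁴ − 3x³ − 33x² + 12) ÷ lead(D) = 9x⁴ ÷ 3x = 3x³. Subtract (3x³)·D = 9x⁴ + 6x³. Remainder: −9x³ − 33x² + 12.
Step 3: lead(−9x³ − 33x² + 12) ÷ lead(D) = −9x³ ÷ 3x = −3x². Subtract (−3x²)·D = −9x³ − 6x². Remainder: −27x² + 12.
Step 4: lead(−27x² + 12) ÷ lead(D) = −27x² ÷ 3x = −9x. Subtract (−9x)·D = −27x² − 18x. Remainder: 18x + 12.
Step 5: lead(18x + 12) ÷ lead(D) = 18x ÷ 3x = 6. Subtract (6)·D = 18x + 12. Remainder: 0.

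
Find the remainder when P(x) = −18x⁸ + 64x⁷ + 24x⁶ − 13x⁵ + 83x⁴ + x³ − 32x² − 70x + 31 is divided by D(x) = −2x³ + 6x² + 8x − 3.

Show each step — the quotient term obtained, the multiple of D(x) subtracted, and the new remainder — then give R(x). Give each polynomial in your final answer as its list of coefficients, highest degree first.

Step 1: lead(−18x⁸ + 64x⁷ + 24x⁶ − 13x⁵ + 83x⁴ + x³ − 32x² − 70x + 31) ÷ lead(D) = −18x⁸ ÷ −2x³ = 9x⁵. Subtract (9x⁵)·D = −18x⁸ + 54x⁷ + 72x⁶ − 27x⁵. Remainder: 10x⁷ − 48x⁶ + 14x⁵ + 83x⁴ + x³ − 32x² − 70x + 31.
Step 2: lead(10x⁷ − 48x⁶ + 14x⁵ + 83x⁴ + x³ − 32x² − 70x + 31) ÷ lead(D) = 10x⁷ ÷ −2x³ = −5x⁴. Subtract (−5x⁴)·D = 10x⁷ − 30x⁶ − 40x⁵ + 15x⁴. Remainder: −18x⁶ + 54x⁵ + 68x⁴ + x³ − 32x² − 70x + 31.
Step 3: lead(−18x⁶ + 54x⁵ + 68x⁴ + x³ − 32x² − 70x + 31) ÷ lead(D) = −18x⁶ ÷ −2x³ = 9x³. Subtract (9x³)·D = −18x⁶ + 54x⁵ + 72x⁴ − 27x³. Remainder: −4x⁴ + 28x³ − 32x² − 70x + 31.
Step 4: lead(−4x⁴ + 28x³ − 32x² − 70x + 31) ÷ lead(D) = −4x⁴ ÷ −2x³ = 2x. Subtract (2x)·D = −4x⁴ + 12x³ + 16x² − 6x. Remainder: 16x³ − 48x² − 64x + 31.
Step 5: lead(16x³ − 48x² − 64x + 31) ÷ lead(D) = 16x³ ÷ −2x³ = −8. Subtract (−8)·D = 16x³ − 48x² − 64x + 24. Remainder: 7.

R = [7]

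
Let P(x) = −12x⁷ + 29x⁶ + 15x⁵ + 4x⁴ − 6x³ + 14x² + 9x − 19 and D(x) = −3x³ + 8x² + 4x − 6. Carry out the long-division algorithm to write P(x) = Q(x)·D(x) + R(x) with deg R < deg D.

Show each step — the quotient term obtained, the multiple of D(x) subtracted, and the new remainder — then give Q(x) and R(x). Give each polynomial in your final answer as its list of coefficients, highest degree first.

Step 1: lead(−12x⁷ + 29x⁶ + 15x⁵ + 4x⁴ − 6x³ + 14x² + 9x − 19) ÷ lead(D) = −12x⁷ ÷ −3x³ = 4x⁴. Subtract (4x⁴)·D = −12x⁷ + 32x⁶ + 16x⁵ − 24x⁴. Remainder: −3x⁶ − x⁵ + 28x⁴ − 6x³ + 14x² + 9x − 19.
Step 2: lead(−3x⁶ − x⁵ + 28x⁴ − 6x³ + 14x² + 9x − 19) ÷ lead(D) = −3x⁶ ÷ −3x³ = x³. Subtract (x³)·D = −3x⁶ + 8x⁵ + 4x⁴ − 6x³. Remainder: −9x⁵ + 24x⁴ + 14x² + 9x − 19.
Step 3: lead(−9x⁵ + 24x⁴ + 14x² + 9x − 19) ÷ lead(D) = −9x⁵ ÷ −3x³ = 3x². Subtract (3x²)·D = −9x⁵ + 24x⁴ + 12x³ − 18x². Remainder: −12x³ + 32x² + 9x − 19.
Step 4: lead(−12x³ + 32x² + 9x − 19) ÷ lead(D) = −12x³ ÷ −3x³ = 4. Subtract (4)·D = −12x³ + 32x² + 16x − 24. Remainder: −7x + 5.

Q = [4, 1, 3, 0, 4]; R = [-7, 5]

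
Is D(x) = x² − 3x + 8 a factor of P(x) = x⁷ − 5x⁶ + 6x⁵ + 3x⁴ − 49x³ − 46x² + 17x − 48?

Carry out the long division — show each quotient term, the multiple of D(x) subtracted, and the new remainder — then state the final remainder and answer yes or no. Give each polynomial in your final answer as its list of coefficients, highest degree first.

Step 1: lead(x⁷ − 5x⁶ + 6x⁵ + 3x⁴ − 49x³ − 46x² + 17x − 48) ÷ lead(D) = x⁷ ÷ x² = x⁵. Subtract (x⁵)·D = x⁷ − 3x⁶ + 8x⁵. Remainder: −2x⁶ − 2x⁵ + 3x⁴ − 49x³ − 46x² + 17x − 48.
Step 2: lead(−2x⁶ − 2x⁵ + 3x⁴ − 49x³ − 46x² + 17x − 48) ÷ lead(D) = −2x⁶ ÷ x² = −2x⁴. Subtract (−2x⁴)·D = −2x⁶ + 6x⁵ − 16x⁴. Remainder: −8x⁵ + 19x⁴ − 49x³ − 46x² + 17x − 48.
Step 3: lead(−8x⁵ + 19x⁴ − 49x³ − 46x² + 17x − 48) ÷ lead(D) = −8x⁵ ÷ x² = −8x³. Subtract (−8x³)·D = −8x⁵ + 24x⁴ − 64x³. Remainder: −5x⁴ + 15x³ − 46x² + 17x − 48.
Step 4: lead(−5x⁴ + 15x³ − 46x² + 17x − 48) ÷ lead(D) = −5x⁴ ÷ x² = −5x². Subtract (−5x²)·D = −5x⁴ + 15x³ − 40x². Remainder: −6x² + 17x − 48.
Step 5: lead(−6x² + 17x − 48) ÷ lead(D) = −6x² ÷ x² = −6. Subtract (−6)·D = −6x² + 18x − 48. Remainder: −x.

R = [-1, 0], so D(x) is not a factor of P(x). no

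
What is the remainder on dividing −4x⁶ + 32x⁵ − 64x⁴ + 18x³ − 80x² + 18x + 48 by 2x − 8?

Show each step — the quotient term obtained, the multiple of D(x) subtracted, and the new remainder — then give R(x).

Step 1: lead(−4x⁶ + 32x⁵ − 64x⁴ + 18x³ − 80x² + 18x + 48) ÷ lead(D) = −4x⁶ ÷ 2x = −2x⁵. Subtract (−2x⁵)·D = −4x⁶ + 16x⁵. Remainder: 16x⁵ − 64x⁴ + 18x³ − 80x² + 18x + 48.
Step 2: lead(16x⁵ − 64x⁴ + 18x³ − 80x² + 18x + 48) ÷ lead(D) = 16x⁵ ÷ 2x = 8x⁴. Subtract (8x⁴)·D = 16x⁵ − 64x⁴. Remainder: 18x³ − 80x² + 18x + 48.
Step 3: lead(18x³ − 80x² + 18x + 48) ÷ lead(D) = 18x³ ÷ 2x = 9x². Subtract (9x²)·D = 18x³ − 72x². Remainder: −8x² + 18x + 48.
Step 4: lead(−8x² + 18x + 48) ÷ lead(D) = −8x² ÷ 2x = −4x. Subtract (−4x)·D = −8x² + 32x. Remainder: −14x + 48.
Step 5: lead(−14x + 48) ÷ lead(D) = −14x ÷ 2x = −7. Subtract (−7)·D = −14x + 56. Remainder: −8.

R(x) = −8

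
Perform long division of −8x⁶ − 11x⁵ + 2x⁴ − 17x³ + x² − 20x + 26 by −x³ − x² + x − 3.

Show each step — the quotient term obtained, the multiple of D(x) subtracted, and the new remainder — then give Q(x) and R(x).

Step 1: lead(−8x⁶ − 11x⁵ + 2x⁴ − 17x³ + x² − 20x + 26) ÷ lead(D) = −8x⁶ ÷ −x³ = 8x³. Subtract (8x³)·D = −8x⁶ − 8x⁵ + 8x⁴ − 24x³. Remainder: −3x⁵ − 6x⁴ + 7x³ + x² − 20x + 26.
Step 2: lead(−3x⁵ − 6x⁴ + 7x³ + x² − 20x + 26) ÷ lead(D) = −3x⁵ ÷ −x³ = 3x². Subtract (3x²)·D = −3x⁵ − 3x⁴ + 3x³ − 9x². Remainder: −3x⁴ + 4x³ + 10x² − 20x + 26.
Step 3: lead(−3x⁴ + 4x³ + 10x² − 20x + 26) ÷ lead(D) = −3x⁴ ÷ −x³ = 3x. Subtract (3x)·D = −3x⁴ − 3x³ + 3x² − 9x. Remainder: 7x³ + 7x² − 11x + 26.
Step 4: lead(7x³ + 7x² − 11x + 26) ÷ lead(D) = 7x³ ÷ −x³ = −7. Subtract (−7)·D = 7x³ + 7x² − 7x + 21. Remainder: −4x + 5.

Q(x) = 8x³ + 3x² + 3x − 7; R(x) = −4x + 5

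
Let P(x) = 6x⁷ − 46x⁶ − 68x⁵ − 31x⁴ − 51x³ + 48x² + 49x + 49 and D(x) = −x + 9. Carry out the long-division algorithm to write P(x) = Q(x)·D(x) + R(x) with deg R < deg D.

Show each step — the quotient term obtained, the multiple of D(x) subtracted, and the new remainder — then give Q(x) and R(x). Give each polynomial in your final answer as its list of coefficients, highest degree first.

Step 1: lead(6x⁷ − 46x⁶ − 68x⁵ − 31x⁴ − 51x³ + 48x² + 49x + 49) ÷ lead(D) = 6x⁷ ÷ −x = −6x⁶. Subtract (−6x⁶)·D = 6x⁷ − 54x⁶. Remainder: 8x⁶ − 68x⁵ − 31x⁴ − 51x³ + 48x² + 49x + 49.
Step 2: lead(8x⁶ − 68x⁵ − 31x⁴ − 51x³ + 48x² + 49x + 49) ÷ lead(D) = 8x⁶ ÷ −x = −8x⁵. Subtract (−8x⁵)·D = 8x⁶ − 72x⁵. Remainder: 4x⁵ − 31x⁴ − 51x³ + 48x² + 49x + 49.
Step 3: lead(4x⁵ − 31x⁴ − 51x³ + 48x² + 49x + 49) ÷ lead(D) = 4x⁵ ÷ −x = −4x⁴. Subtract (−4x⁴)·D = 4x⁵ − 36x⁴. Remainder: 5x⁴ − 51x³ + 48x² + 49x + 49.
Step 4: lead(5x⁴ − 51x³ + 48x² + 49x + 49) ÷ lead(D) = 5x⁴ ÷ −x = −5x³. Subtract (−5x³)·D = 5x⁴ − 45x³. Remainder: −6x³ + 48x² + 49x + 49.
Step 5: lead(−6x³ + 48x² + 49x + 49) ÷ lead(D) = −6x³ ÷ −x = 6x². Subtract (6x²)·D = −6x³ + 54x². Remainder: −6x² + 49x + 49.
Step 6: lead(−6x² + 49x + 49) ÷ lead(D) = −6x² ÷ −x = 6x. Subtract (6x)·D = −6x² + 54x. Remainder: −5x + 49.
Step 7: lead(−5x + 49) ÷ lead(D) = −5x ÷ −x = 5. Subtract (5)·D = −5x + 45. Remainder: 4.

Q = [-6, -8, -4, -5, 6, 6, 5]; R = [4]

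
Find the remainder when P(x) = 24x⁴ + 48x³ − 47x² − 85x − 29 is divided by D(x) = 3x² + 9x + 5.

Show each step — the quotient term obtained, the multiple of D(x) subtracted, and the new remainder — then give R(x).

Step 1: lead(24x⁴ + 48x³ − 47x² − 85x − 29) ÷ lead(D) = 24x⁴ ÷ 3x² = 8x². Subtract (8x²)·D = 24x⁴ + 72x³ + 40x². Remainder: −24x³ − 87x² − 85x − 29.
Step 2: lead(−24x³ − 87x² − 85x − 29) ÷ lead(D) = −24x³ ÷ 3x² = −8x. Subtract (−8x)·D = −24x³ − 72x² − 40x. Remainder: −15x² − 45x − 29.
Step 3: lead(−15x² − 45x − 29) ÷ lead(D) = −15x² ÷ 3x² = −5. Subtract (−5)·D = −15x² − 45x − 25. Remainder: −4.

R(x) = −4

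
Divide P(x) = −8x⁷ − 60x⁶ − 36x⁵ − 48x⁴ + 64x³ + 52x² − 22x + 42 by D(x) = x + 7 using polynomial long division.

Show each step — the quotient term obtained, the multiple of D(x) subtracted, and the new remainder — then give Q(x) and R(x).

Q(x) = −8x⁶ − 4x⁵ − 8x⁴ + 8x³ + 8x² − 4x + 6; R(x) = 0

Step 1: lead(−8x⁷ − 60x⁶ − 36x⁵ − 48x⁴ + 64x³ + 52x² − 22x + 42) ÷ lead(D) = −8x⁷ ÷ x = −8x⁶. Subtract (−8x⁶)·D = −8x⁷ − 56x⁶. Remainder: −4x⁶ − 36x⁵ − 48x⁴ + 64x³ + 52x² − 22x + 42.
Step 2: lead(−4x⁶ − 36x⁵ − 48x⁴ + 64x³ + 52x² − 22x + 42) ÷ lead(D) = −4x⁶ ÷ x = −4x⁵. Subtract (−4x⁵)·D = −4x⁶ − 28x⁵. Remainder: −8x⁵ − 48x⁴ + 64x³ + 52x² − 22x + 42.
Step 3: lead(−8x⁵ − 48x⁴ + 64x³ + 52x² − 22x + 42) ÷ lead(D) = −8x⁵ ÷ x = −8x⁴. Subtract (−8x⁴)·D = −8x⁵ − 56x⁴. Remainder: 8x⁴ + 64x³ + 52x² − 22x + 42.
Step 4: lead(8x⁴ + 64x³ + 52x² − 22x + 42) ÷ lead(D) = 8x⁴ ÷ x = 8x³. Subtract (8x³)·D = 8x⁴ + 56x³. Remainder: 8x³ + 52x² − 22x + 42.
Step 5: lead(8x³ + 52x² − 22x + 42) ÷ lead(D) = 8x³ ÷ x = 8x². Subtract (8x²)·D = 8x³ + 56x². Remainder: −4x² − 22x + 42.
Step 6: lead(−4x² − 22x + 42) ÷ lead(D) = −4x² ÷ x = −4x. Subtract (−4x)·D = −4x² − 28x. Remainder: 6x + 42.
Step 7: lead(6x + 42) ÷ lead(D) = 6x ÷ x = 6. Subtract (6)·D = 6x + 42. Remainder: 0.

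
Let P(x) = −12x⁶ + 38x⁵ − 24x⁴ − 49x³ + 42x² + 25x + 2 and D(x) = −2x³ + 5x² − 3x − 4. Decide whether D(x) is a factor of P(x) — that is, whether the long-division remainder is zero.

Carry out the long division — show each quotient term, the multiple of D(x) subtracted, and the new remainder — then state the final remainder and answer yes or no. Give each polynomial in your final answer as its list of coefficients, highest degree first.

R = [6], so D(x) is not a factor of P(x). no

Step 1: lead(−12x⁶ + 38x⁵ − 24x⁴ − 49x³ + 42x² + 25x + 2) ÷ lead(D) = −12x⁶ ÷ −2x³ = 6x³. Subtract (6x³)·D = −12x⁶ + 30x⁵ − 18x⁴ − 24x³. Remainder: 8x⁵ − 6x⁴ − 25x³ + 42x² + 25x + 2.
Step 2: lead(8x⁵ − 6x⁴ − 25x³ + 42x² + 25x + 2) ÷ lead(D) = 8x⁵ ÷ −2x³ = −4x². Subtract (−4x²)·D = 8x⁵ − 20x⁴ + 12x³ + 16x². Remainder: 14x⁴ − 37x³ + 26x² + 25x + 2.
Step 3: lead(14x⁴ − 37x³ + 26x² + 25x + 2) ÷ lead(D) = 14x⁴ ÷ −2x³ = −7x. Subtract (−7x)·D = 14x⁴ − 35x³ + 21x² + 28x. Remainder: −2x³ + 5x² − 3x + 2.
Step 4: lead(−2x³ + 5x² − 3x + 2) ÷ lead(D) = −2x³ ÷ −2x³ = 1. Subtract (1)·D = −2x³ + 5x² − 3x − 4. Remainder: 6.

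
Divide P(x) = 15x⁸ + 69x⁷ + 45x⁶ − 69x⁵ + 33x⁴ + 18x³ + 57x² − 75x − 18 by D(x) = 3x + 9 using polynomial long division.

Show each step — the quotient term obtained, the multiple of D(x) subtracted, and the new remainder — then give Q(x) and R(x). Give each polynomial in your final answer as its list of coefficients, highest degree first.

Step 1: lead(15x⁸ + 69x⁷ + 45x⁶ − 69x⁵ + 33x⁴ + 18x³ + 57x² − 75x − 18) ÷ lead(D) = 15x⁸ ÷ 3x = 5x⁷. Subtract (5x⁷)·D = 15x⁸ + 45x⁷. Remainder: 24x⁷ + 45x⁶ − 69x⁵ + 33x⁴ + 18x³ + 57x² − 75x − 18.
Step 2: lead(24x⁷ + 45x⁶ − 69x⁵ + 33x⁴ + 18x³ + 57x² − 75x − 18) ÷ lead(D) = 24x⁷ ÷ 3x = 8x⁶. Subtract (8x⁶)·D = 24x⁷ + 72x⁶. Remainder: −27x⁶ − 69x⁵ + 33x⁴ + 18x³ + 57x² − 75x − 18.
Step 3: lead(−27x⁶ − 69x⁵ + 33x⁴ + 18x³ + 57x² − 75x − 18) ÷ lead(D) = −27x⁶ ÷ 3x = −9x⁵. Subtract (−9x⁵)·D = −27x⁶ − 81x⁵. Remainder: 12x⁵ + 33x⁴ + 18x³ + 57x² − 75x − 18.
Step 4: lead(12x⁵ + 33x⁴ + 18x³ + 57x² − 75x − 18) ÷ lead(D) = 12x⁵ ÷ 3x = 4x⁴. Subtract (4x⁴)·D = 12x⁵ + 36x⁴. Remainder: −3x⁴ + 18x³ + 57x² − 75x − 18.
Step 5: lead(−3x⁴ + 18x³ + 57x² − 75x − 18) ÷ lead(D) = −3x⁴ ÷ 3x = −x³. Subtract (−x³)·D = −3x⁴ − 9x³. Remainder: 27x³ + 57x² − 75x − 18.
Step 6: lead(27x³ + 57x² − 75x − 18) ÷ lead(D) = 27x³ ÷ 3x = 9x². Subtract (9x²)·D = 27x³ + 81x². Remainder: −24x² − 75x − 18.
Step 7: lead(−24x² − 75x − 18) ÷ lead(D) = −24x² ÷ 3x = −8x. Subtract (−8x)·D = −24x² − 72x. Remainder: −3x − 18.
Step 8: lead(−3x − 18) ÷ lead(D) = −3x ÷ 3x = −1. Subtract (−1)·D = −3x − 9. Remainder: −9.

Q = [5, 8, -9, 4, -1, 9, -8, -1]; R = [-9]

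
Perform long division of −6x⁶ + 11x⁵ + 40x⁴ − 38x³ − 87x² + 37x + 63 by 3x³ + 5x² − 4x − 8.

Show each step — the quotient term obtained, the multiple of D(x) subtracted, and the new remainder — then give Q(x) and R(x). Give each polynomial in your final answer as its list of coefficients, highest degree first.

Q = [-2, 7, -1, -7]; R = [1, 7]

Step 1: lead(−6x⁶ + 11x⁵ + 40x⁴ − 38x³ − 87x² + 37x + 63) ÷ lead(D) = −6x⁶ ÷ 3x³ = −2x³. Subtract (−2x³)·D = −6x⁶ − 10x⁵ + 8x⁴ + 16x³. Remainder: 21x⁵ + 32x⁴ − 54x³ − 87x² + 37x + 63.
Step 2: lead(21x⁵ + 32x⁴ − 54x³ − 87x² + 37x + 63) ÷ lead(D) = 21x⁵ ÷ 3x³ = 7x². Subtract (7x²)·D = 21x⁵ + 35x⁴ − 28x³ − 56x². Remainder: −3x⁴ − 26x³ − 31x² + 37x + 63.
Step 3: lead(−3x⁴ − 26x³ − 31x² + 37x + 63) ÷ lead(D) = −3x⁴ ÷ 3x³ = −x. Subtract (−x)·D = −3x⁴ − 5x³ + 4x² + 8x. Remainder: −21x³ − 35x² + 29x + 63.
Step 4: lead(−21x³ − 35x² + 29x + 63) ÷ lead(D) = −21x³ ÷ 3x³ = −7. Subtract (−7)·D = −21x³ − 35x² + 28x + 56. Remainder: x + 7.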